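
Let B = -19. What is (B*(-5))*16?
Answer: 1520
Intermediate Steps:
(B*(-5))*16 = -19*(-5)*16 = 95*16 = 1520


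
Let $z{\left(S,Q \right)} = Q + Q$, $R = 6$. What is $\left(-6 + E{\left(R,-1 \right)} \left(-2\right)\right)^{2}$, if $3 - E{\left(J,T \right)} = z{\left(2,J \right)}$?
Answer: $144$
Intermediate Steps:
$z{\left(S,Q \right)} = 2 Q$
$E{\left(J,T \right)} = 3 - 2 J$
$\left(-6 + E{\left(R,-1 \right)} \left(-2\right)\right)^{2} = \left(-6 + \left(3 - 12\right) \left(-2\right)\right)^{2} = \left(-6 - -18\right)^{2} = \left(-6 + 18\right)^{2} = 12^{2} = 144$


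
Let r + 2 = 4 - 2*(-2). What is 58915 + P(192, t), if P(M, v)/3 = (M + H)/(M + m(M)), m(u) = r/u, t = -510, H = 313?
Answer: 72416231/1229 ≈ 58923.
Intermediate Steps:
r = 6 (r = -2 + (4 - 2*(-2)) = -2 + (4 + 4) = -2 + 8 = 6)
m(u) = 6/u
P(M, v) = 3*(313 + M)/(M + 6/M) (P(M, v) = 3*((M + 313)/(M + 6/M)) = 3*((313 + M)/(M + 6/M)) = 3*(313 + M)/(M + 6/M))
58915 + P(192, t) = 58915 + 3*192*(313 + 192)/(6 + 192²) = 58915 + 3*192*505/(6 + 36864) = 58915 + 3*192*505/36870 = 58915 + 3*192*(1/36870)*505 = 58915 + 9696/1229 = 72416231/1229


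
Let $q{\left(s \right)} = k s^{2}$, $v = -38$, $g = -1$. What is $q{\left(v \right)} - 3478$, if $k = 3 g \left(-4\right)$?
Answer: $13850$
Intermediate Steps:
$k = 12$ ($k = 3 \left(-1\right) \left(-4\right) = \left(-3\right) \left(-4\right) = 12$)
$q{\left(s \right)} = 12 s^{2}$
$q{\left(v \right)} - 3478 = 12 \left(-38\right)^{2} - 3478 = 12 \cdot 1444 - 3478 = 17328 - 3478 = 13850$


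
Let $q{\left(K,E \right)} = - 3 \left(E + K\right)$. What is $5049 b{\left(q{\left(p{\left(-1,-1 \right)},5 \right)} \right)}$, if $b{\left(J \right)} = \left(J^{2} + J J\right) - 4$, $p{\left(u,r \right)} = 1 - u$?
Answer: $4433022$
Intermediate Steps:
$q{\left(K,E \right)} = - 3 E - 3 K$
$b{\left(J \right)} = -4 + 2 J^{2}$ ($b{\left(J \right)} = \left(J^{2} + J^{2}\right) - 4 = 2 J^{2} - 4 = -4 + 2 J^{2}$)
$5049 b{\left(q{\left(p{\left(-1,-1 \right)},5 \right)} \right)} = 5049 \left(-4 + 2 \left(\left(-3\right) 5 - 3 \left(1 - -1\right)\right)^{2}\right) = 5049 \left(-4 + 2 \left(-15 - 3 \left(1 + 1\right)\right)^{2}\right) = 5049 \left(-4 + 2 \left(-15 - 6\right)^{2}\right) = 5049 \left(-4 + 2 \left(-21\right)^{2}\right) = 5049 \left(-4 + 2 \cdot 441\right) = 5049 \left(-4 + 882\right) = 5049 \cdot 878 = 4433022$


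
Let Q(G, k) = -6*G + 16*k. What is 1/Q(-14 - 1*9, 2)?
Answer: 1/170 ≈ 0.0058824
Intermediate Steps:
1/Q(-14 - 1*9, 2) = 1/(-6*(-14 - 1*9) + 16*2) = 1/(-6*(-14 - 9) + 32) = 1/(-6*(-23) + 32) = 1/(138 + 32) = 1/170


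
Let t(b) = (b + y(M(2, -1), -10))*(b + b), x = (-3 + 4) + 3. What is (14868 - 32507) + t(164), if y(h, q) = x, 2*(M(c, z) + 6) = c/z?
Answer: 37465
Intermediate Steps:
M(c, z) = -6 + c/(2*z) (M(c, z) = -6 + (c/z)/2 = -6 + c/(2*z))
x = 4 (x = 1 + 3 = 4)
y(h, q) = 4
t(b) = 2*b*(4 + b) (t(b) = (b + 4)*(b + b) = (4 + b)*(2*b) = 2*b*(4 + b))
(14868 - 32507) + t(164) = (14868 - 32507) + 2*164*(4 + 164) = -17639 + 2*164*168 = -17639 + 55104 = 37465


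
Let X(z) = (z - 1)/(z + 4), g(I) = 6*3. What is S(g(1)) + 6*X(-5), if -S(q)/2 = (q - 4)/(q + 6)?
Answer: 209/6 ≈ 34.833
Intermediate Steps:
g(I) = 18
X(z) = (-1 + z)/(4 + z)
S(q) = -2*(-4 + q)/(6 + q) (S(q) = -2*(q - 4)/(q + 6) = -2*(-4 + q)/(6 + q))
S(g(1)) + 6*X(-5) = 2*(4 - 1*18)/(6 + 18) + 6*((-1 - 5)/(4 - 5)) = 2*(4 - 18)/24 + 6*(-6/(-1)) = 2*(1/24)*(-14) + 6*(-1*(-6)) = -7/6 + 6*6 = -7/6 + 36 = 209/6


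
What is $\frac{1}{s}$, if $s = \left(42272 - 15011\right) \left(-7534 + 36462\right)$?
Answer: $\frac{1}{788606208} \approx 1.2681 \cdot 10^{-9}$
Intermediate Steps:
$s = 788606208$ ($s = 27261 \cdot 28928 = 788606208$)
$\frac{1}{s} = \frac{1}{788606208}$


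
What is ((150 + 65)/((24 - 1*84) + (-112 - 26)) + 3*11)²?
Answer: 39929761/39204 ≈ 1018.5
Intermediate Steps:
((150 + 65)/((24 - 1*84) + (-112 - 26)) + 3*11)² = (215/((24 - 84) - 138) + 33)² = (215/(-60 - 138) + 33)² = (215/(-198) + 33)² = (215*(-1/198) + 33)² = (-215/198 + 33)² = (6319/198)² = 39929761/39204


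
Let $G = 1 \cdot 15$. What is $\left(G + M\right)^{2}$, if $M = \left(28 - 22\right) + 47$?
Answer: $4624$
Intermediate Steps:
$G = 15$
$M = 53$ ($M = \left(28 - 22\right) + 47 = 6 + 47 = 53$)
$\left(G + M\right)^{2} = \left(15 + 53\right)^{2} = 68^{2} = 4624$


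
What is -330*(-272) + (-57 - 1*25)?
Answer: 89678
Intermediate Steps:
-330*(-272) + (-57 - 1*25) = 89760 + (-57 - 25) = 89760 - 82 = 89678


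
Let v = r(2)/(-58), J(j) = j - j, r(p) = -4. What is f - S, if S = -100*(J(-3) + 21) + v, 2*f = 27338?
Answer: 457299/29 ≈ 15769.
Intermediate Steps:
f = 13669 (f = (½)*27338 = 13669)
J(j) = 0
v = 2/29 (v = -4/(-58) = -4*(-1/58) = 2/29 ≈ 0.068966)
S = -60898/29 (S = -100*(0 + 21) + 2/29 = -100*21 + 2/29 = -2100 + 2/29 = -60898/29 ≈ -2099.9)
f - S = 13669 - 1*(-60898/29) = 13669 + 60898/29 = 457299/29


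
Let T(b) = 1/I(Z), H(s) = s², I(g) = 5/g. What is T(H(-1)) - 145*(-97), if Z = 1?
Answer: 70326/5 ≈ 14065.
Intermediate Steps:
T(b) = ⅕ (T(b) = 1/(5/1) = 1/(5*1) = 1/5 = ⅕)
T(H(-1)) - 145*(-97) = ⅕ - 145*(-97) = ⅕ + 14065 = 70326/5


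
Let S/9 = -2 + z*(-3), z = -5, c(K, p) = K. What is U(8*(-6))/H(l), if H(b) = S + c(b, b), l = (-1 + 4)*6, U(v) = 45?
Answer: ⅓ ≈ 0.33333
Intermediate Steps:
S = 117 (S = 9*(-2 - 5*(-3)) = 9*(-2 + 15) = 9*13 = 117)
l = 18 (l = 3*6 = 18)
H(b) = 117 + b
U(8*(-6))/H(l) = 45/(117 + 18) = 45/135 = 45*(1/135) = ⅓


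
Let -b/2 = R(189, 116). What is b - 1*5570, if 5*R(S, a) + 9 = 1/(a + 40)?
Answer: -2170897/390 ≈ -5566.4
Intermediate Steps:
R(S, a) = -9/5 + 1/(5*(40 + a)) (R(S, a) = -9/5 + 1/(5*(a + 40)) = -9/5 + 1/(5*(40 + a)))
b = 1403/390 (b = -2*(-359 - 9*116)/(5*(40 + 116)) = -2*(-359 - 1044)/(5*156) = -2*(-1403)/(5*156) = -2*(-1403/780) = 1403/390 ≈ 3.5974)
b - 1*5570 = 1403/390 - 1*5570 = 1403/390 - 5570 = -2170897/390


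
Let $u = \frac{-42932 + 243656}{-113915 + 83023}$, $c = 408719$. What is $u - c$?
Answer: $- \frac{3156587018}{7723} \approx -4.0873 \cdot 10^{5}$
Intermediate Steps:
$u = - \frac{50181}{7723}$ ($u = \frac{200724}{-30892} = 200724 \left(- \frac{1}{30892}\right) = - \frac{50181}{7723} \approx -6.4976$)
$u - c = - \frac{50181}{7723} - 408719 = - \frac{3156587018}{7723}$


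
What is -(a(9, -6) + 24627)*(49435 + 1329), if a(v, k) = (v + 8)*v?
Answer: -1257931920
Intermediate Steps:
a(v, k) = v*(8 + v) (a(v, k) = (8 + v)*v = v*(8 + v))
-(a(9, -6) + 24627)*(49435 + 1329) = -(9*(8 + 9) + 24627)*(49435 + 1329) = -(9*17 + 24627)*50764 = -(153 + 24627)*50764 = -24780*50764 = -1*1257931920 = -1257931920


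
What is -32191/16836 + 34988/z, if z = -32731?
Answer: -1642701589/551059116 ≈ -2.9810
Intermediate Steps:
-32191/16836 + 34988/z = -32191/16836 + 34988/(-32731) = -32191*1/16836 + 34988*(-1/32731) = -32191/16836 - 34988/32731 = -1642701589/551059116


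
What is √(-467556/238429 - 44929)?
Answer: I*√2554252705203613/238429 ≈ 211.97*I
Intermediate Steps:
√(-467556/238429 - 44929) = √(-10712844097/238429) = I*√2554252705203613/238429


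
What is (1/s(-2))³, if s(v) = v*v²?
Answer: -1/512 ≈ -0.0019531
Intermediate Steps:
s(v) = v³
(1/s(-2))³ = (1/((-2)³))³ = (1/(-8))³ = (-⅛)³ = -1/512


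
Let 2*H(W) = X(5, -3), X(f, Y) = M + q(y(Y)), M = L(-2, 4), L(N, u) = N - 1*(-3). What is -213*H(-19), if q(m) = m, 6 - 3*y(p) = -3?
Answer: -426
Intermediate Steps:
y(p) = 3 (y(p) = 2 - ⅓*(-3) = 2 + 1 = 3)
L(N, u) = 3 + N (L(N, u) = N + 3 = 3 + N)
M = 1 (M = 3 - 2 = 1)
X(f, Y) = 4 (X(f, Y) = 1 + 3 = 4)
H(W) = 2 (H(W) = (½)*4 = 2)
-213*H(-19) = -213*2 = -426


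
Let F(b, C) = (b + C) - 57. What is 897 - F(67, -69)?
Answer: 956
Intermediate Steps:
F(b, C) = -57 + C + b (F(b, C) = (C + b) - 57 = -57 + C + b)
897 - F(67, -69) = 897 - (-57 - 69 + 67) = 897 - 1*(-59) = 897 + 59 = 956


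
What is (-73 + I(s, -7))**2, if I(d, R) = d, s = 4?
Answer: 4761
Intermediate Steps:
(-73 + I(s, -7))**2 = (-73 + 4)**2 = (-69)**2 = 4761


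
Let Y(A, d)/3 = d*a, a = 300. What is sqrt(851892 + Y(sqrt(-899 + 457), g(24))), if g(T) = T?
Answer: 2*sqrt(218373) ≈ 934.61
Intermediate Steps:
Y(A, d) = 900*d (Y(A, d) = 3*(d*300) = 3*(300*d) = 900*d)
sqrt(851892 + Y(sqrt(-899 + 457), g(24))) = sqrt(851892 + 900*24) = sqrt(851892 + 21600) = sqrt(873492) = 2*sqrt(218373)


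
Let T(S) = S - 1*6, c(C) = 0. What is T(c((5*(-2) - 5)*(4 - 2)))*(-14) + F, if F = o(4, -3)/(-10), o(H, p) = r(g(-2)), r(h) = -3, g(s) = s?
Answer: 843/10 ≈ 84.300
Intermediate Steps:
o(H, p) = -3
T(S) = -6 + S (T(S) = S - 6 = -6 + S)
F = 3/10 (F = -3/(-10) = -3*(-⅒) = 3/10 ≈ 0.30000)
T(c((5*(-2) - 5)*(4 - 2)))*(-14) + F = (-6 + 0)*(-14) + 3/10 = -6*(-14) + 3/10 = 84 + 3/10 = 843/10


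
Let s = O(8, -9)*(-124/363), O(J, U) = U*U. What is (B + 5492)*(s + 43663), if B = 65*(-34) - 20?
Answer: 17222952250/121 ≈ 1.4234e+8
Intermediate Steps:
B = -2230 (B = -2210 - 20 = -2230)
O(J, U) = U**2
s = -3348/121 (s = (-9)**2*(-124/363) = 81*(-124*1/363) = 81*(-124/363) = -3348/121 ≈ -27.669)
(B + 5492)*(s + 43663) = (-2230 + 5492)*(-3348/121 + 43663) = 3262*(5279875/121) = 17222952250/121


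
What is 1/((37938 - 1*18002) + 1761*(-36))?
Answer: -1/43460 ≈ -2.3010e-5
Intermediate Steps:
1/((37938 - 1*18002) + 1761*(-36)) = 1/((37938 - 18002) - 63396) = 1/(19936 - 63396) = 1/(-43460) = -1/43460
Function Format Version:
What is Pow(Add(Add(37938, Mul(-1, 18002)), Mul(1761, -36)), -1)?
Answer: Rational(-1, 43460) ≈ -2.3010e-5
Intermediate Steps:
Pow(Add(Add(37938, Mul(-1, 18002)), Mul(1761, -36)), -1) = Pow(Add(Add(37938, -18002), -63396), -1) = Pow(Add(19936, -63396), -1) = Pow(-43460, -1) = Rational(-1, 43460)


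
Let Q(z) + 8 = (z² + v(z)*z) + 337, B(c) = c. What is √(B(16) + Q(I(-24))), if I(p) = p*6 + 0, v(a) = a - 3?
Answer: √42249 ≈ 205.55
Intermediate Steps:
v(a) = -3 + a
I(p) = 6*p (I(p) = 6*p + 0 = 6*p)
Q(z) = 329 + z² + z*(-3 + z) (Q(z) = -8 + ((z² + (-3 + z)*z) + 337) = -8 + ((z² + z*(-3 + z)) + 337) = -8 + (337 + z² + z*(-3 + z)) = 329 + z² + z*(-3 + z))
√(B(16) + Q(I(-24))) = √(16 + (329 + (6*(-24))² + (6*(-24))*(-3 + 6*(-24)))) = √(16 + (329 + (-144)² - 144*(-3 - 144))) = √(16 + (329 + 20736 - 144*(-147))) = √(16 + (329 + 20736 + 21168)) = √(16 + 42233) = √42249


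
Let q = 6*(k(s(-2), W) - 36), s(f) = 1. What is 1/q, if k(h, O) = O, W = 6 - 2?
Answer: -1/192 ≈ -0.0052083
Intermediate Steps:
W = 4
q = -192 (q = 6*(4 - 36) = 6*(-32) = -192)
1/q = 1/(-192) = -1/192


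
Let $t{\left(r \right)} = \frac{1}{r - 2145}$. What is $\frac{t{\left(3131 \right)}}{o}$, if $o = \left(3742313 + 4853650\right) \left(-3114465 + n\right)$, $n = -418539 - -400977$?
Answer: $- \frac{1}{26545869172102986} \approx -3.7671 \cdot 10^{-17}$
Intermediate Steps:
$n = -17562$ ($n = -418539 + 400977 = -17562$)
$t{\left(r \right)} = \frac{1}{-2145 + r}$
$o = -26922788207001$ ($o = \left(3742313 + 4853650\right) \left(-3114465 - 17562\right) = 8595963 \left(-3132027\right) = -26922788207001$)
$\frac{t{\left(3131 \right)}}{o} = \frac{1}{\left(-2145 + 3131\right) \left(-26922788207001\right)} = \frac{1}{986} \left(- \frac{1}{26922788207001}\right) = - \frac{1}{26545869172102986}$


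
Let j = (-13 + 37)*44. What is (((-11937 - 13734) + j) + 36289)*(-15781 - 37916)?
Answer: -626858778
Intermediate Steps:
j = 1056 (j = 24*44 = 1056)
(((-11937 - 13734) + j) + 36289)*(-15781 - 37916) = (((-11937 - 13734) + 1056) + 36289)*(-15781 - 37916) = ((-25671 + 1056) + 36289)*(-53697) = (-24615 + 36289)*(-53697) = 11674*(-53697) = -626858778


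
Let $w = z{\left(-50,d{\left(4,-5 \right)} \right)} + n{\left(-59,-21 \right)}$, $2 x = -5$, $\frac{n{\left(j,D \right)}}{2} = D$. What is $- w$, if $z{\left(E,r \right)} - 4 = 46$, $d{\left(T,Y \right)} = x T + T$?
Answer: $-8$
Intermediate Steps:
$n{\left(j,D \right)} = 2 D$
$x = - \frac{5}{2}$ ($x = \frac{1}{2} \left(-5\right) = - \frac{5}{2} \approx -2.5$)
$d{\left(T,Y \right)} = - \frac{3 T}{2}$ ($d{\left(T,Y \right)} = - \frac{5 T}{2} + T = - \frac{3 T}{2}$)
$z{\left(E,r \right)} = 50$ ($z{\left(E,r \right)} = 4 + 46 = 50$)
$w = 8$ ($w = 50 + 2 \left(-21\right) = 50 - 42 = 8$)
$- w = \left(-1\right) 8 = -8$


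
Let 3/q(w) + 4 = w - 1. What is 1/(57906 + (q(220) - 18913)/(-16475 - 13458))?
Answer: 6435595/372663630362 ≈ 1.7269e-5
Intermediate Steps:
q(w) = 3/(-5 + w) (q(w) = 3/(-4 + (w - 1)) = 3/(-4 + (-1 + w)) = 3/(-5 + w))
1/(57906 + (q(220) - 18913)/(-16475 - 13458)) = 1/(57906 + (3/(-5 + 220) - 18913)/(-16475 - 13458)) = 1/(57906 + (3/215 - 18913)/(-29933)) = 1/(57906 + (3*(1/215) - 18913)*(-1/29933)) = 1/(57906 + (3/215 - 18913)*(-1/29933)) = 1/(57906 - 4066292/215*(-1/29933)) = 1/(57906 + 4066292/6435595) = 1/(372663630362/6435595) = 6435595/372663630362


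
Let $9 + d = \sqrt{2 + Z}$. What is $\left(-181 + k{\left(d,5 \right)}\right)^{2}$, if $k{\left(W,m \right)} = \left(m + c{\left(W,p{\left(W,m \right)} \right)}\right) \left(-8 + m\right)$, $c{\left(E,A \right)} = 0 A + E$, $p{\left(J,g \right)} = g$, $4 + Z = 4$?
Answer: $28579 + 1014 \sqrt{2} \approx 30013.0$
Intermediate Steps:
$Z = 0$ ($Z = -4 + 4 = 0$)
$d = -9 + \sqrt{2}$ ($d = -9 + \sqrt{2 + 0} = -9 + \sqrt{2} \approx -7.5858$)
$c{\left(E,A \right)} = E$ ($c{\left(E,A \right)} = 0 + E = E$)
$k{\left(W,m \right)} = \left(-8 + m\right) \left(W + m\right)$ ($k{\left(W,m \right)} = \left(m + W\right) \left(-8 + m\right) = \left(W + m\right) \left(-8 + m\right) = \left(-8 + m\right) \left(W + m\right)$)
$\left(-181 + k{\left(d,5 \right)}\right)^{2} = \left(-181 - \left(40 - 25 + 8 \left(-9 + \sqrt{2}\right) - \left(-9 + \sqrt{2}\right) 5\right)\right)^{2} = \left(-181 + \left(25 + \left(72 - 8 \sqrt{2}\right) - 40 - \left(45 - 5 \sqrt{2}\right)\right)\right)^{2} = \left(-181 + \left(12 - 3 \sqrt{2}\right)\right)^{2} = \left(-169 - 3 \sqrt{2}\right)^{2}$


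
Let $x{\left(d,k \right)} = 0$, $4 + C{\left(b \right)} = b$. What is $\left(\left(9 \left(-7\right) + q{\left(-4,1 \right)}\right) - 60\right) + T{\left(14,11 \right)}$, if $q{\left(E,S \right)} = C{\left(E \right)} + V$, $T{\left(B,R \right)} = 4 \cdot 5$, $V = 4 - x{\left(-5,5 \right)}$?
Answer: $-107$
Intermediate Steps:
$C{\left(b \right)} = -4 + b$
$V = 4$ ($V = 4 - 0 = 4 + 0 = 4$)
$T{\left(B,R \right)} = 20$
$q{\left(E,S \right)} = E$ ($q{\left(E,S \right)} = \left(-4 + E\right) + 4 = E$)
$\left(\left(9 \left(-7\right) + q{\left(-4,1 \right)}\right) - 60\right) + T{\left(14,11 \right)} = \left(\left(9 \left(-7\right) - 4\right) - 60\right) + 20 = \left(\left(-63 - 4\right) - 60\right) + 20 = \left(-67 - 60\right) + 20 = -127 + 20 = -107$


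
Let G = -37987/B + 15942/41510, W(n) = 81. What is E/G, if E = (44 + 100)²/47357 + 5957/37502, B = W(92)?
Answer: -1781599171204755/1399073561026138276 ≈ -0.0012734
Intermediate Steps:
B = 81
G = -787774534/1681155 (G = -37987/81 + 15942/41510 = -37987*1/81 + 15942*(1/41510) = -37987/81 + 7971/20755 = -787774534/1681155 ≈ -468.59)
E = 1059747121/1775982214 (E = 144²*(1/47357) + 5957*(1/37502) = 20736*(1/47357) + 5957/37502 = 20736/47357 + 5957/37502 = 1059747121/1775982214 ≈ 0.59671)
E/G = 1059747121/(1775982214*(-787774534/1681155)) = (1059747121/1775982214)*(-1681155/787774534) = -1781599171204755/1399073561026138276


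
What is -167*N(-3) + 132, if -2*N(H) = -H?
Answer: 765/2 ≈ 382.50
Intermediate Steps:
N(H) = H/2 (N(H) = -(-1)*H/2 = H/2)
-167*N(-3) + 132 = -167*(-3)/2 + 132 = -167*(-3/2) + 132 = 501/2 + 132 = 765/2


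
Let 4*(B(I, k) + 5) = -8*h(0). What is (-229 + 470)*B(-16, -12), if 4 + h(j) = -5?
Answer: 3133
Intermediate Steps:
h(j) = -9 (h(j) = -4 - 5 = -9)
B(I, k) = 13 (B(I, k) = -5 + (-8*(-9))/4 = -5 + (¼)*72 = -5 + 18 = 13)
(-229 + 470)*B(-16, -12) = (-229 + 470)*13 = 241*13 = 3133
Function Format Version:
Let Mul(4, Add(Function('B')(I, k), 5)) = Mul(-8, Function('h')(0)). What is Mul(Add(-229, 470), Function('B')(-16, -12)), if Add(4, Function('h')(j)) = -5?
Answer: 3133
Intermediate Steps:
Function('h')(j) = -9 (Function('h')(j) = Add(-4, -5) = -9)
Function('B')(I, k) = 13 (Function('B')(I, k) = Add(-5, Mul(Rational(1, 4), Mul(-8, -9))) = Add(-5, Mul(Rational(1, 4), 72)) = Add(-5, 18) = 13)
Mul(Add(-229, 470), Function('B')(-16, -12)) = Mul(Add(-229, 470), 13) = Mul(241, 13) = 3133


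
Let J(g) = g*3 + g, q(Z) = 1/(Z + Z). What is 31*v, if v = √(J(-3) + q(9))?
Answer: 31*I*√430/6 ≈ 107.14*I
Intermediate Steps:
q(Z) = 1/(2*Z)
J(g) = 4*g (J(g) = 3*g + g = 4*g)
v = I*√430/6 (v = √(4*(-3) + (½)/9) = √(-12 + (½)*(⅑)) = √(-12 + 1/18) = √(-215/18) = I*√430/6 ≈ 3.4561*I)
31*v = 31*(I*√430/6) = 31*I*√430/6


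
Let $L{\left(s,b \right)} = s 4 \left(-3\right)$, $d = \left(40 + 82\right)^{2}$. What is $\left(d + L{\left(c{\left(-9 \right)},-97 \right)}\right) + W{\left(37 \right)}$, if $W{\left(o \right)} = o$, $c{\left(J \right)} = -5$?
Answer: $14981$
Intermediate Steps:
$d = 14884$ ($d = 122^{2} = 14884$)
$L{\left(s,b \right)} = - 12 s$ ($L{\left(s,b \right)} = 4 s \left(-3\right) = - 12 s$)
$\left(d + L{\left(c{\left(-9 \right)},-97 \right)}\right) + W{\left(37 \right)} = \left(14884 - -60\right) + 37 = \left(14884 + 60\right) + 37 = 14944 + 37 = 14981$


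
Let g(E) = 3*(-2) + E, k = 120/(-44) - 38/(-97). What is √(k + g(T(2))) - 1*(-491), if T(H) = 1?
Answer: 491 + I*√8351409/1067 ≈ 491.0 + 2.7084*I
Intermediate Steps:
k = -2492/1067 (k = 120*(-1/44) - 38*(-1/97) = -30/11 + 38/97 = -2492/1067 ≈ -2.3355)
g(E) = -6 + E
√(k + g(T(2))) - 1*(-491) = √(-2492/1067 + (-6 + 1)) - 1*(-491) = √(-2492/1067 - 5) + 491 = √(-7827/1067) + 491 = I*√8351409/1067 + 491 = 491 + I*√8351409/1067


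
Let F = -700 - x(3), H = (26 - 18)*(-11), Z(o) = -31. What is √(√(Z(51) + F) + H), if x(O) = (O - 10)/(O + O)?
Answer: √(-3168 + 6*I*√26274)/6 ≈ 1.4236 + 9.4882*I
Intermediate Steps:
x(O) = (-10 + O)/(2*O) (x(O) = (-10 + O)/((2*O)) = (-10 + O)*(1/(2*O)) = (-10 + O)/(2*O))
H = -88 (H = 8*(-11) = -88)
F = -4193/6 (F = -700 - (-10 + 3)/(2*3) = -700 - (-7)/(2*3) = -700 - 1*(-7/6) = -700 + 7/6 = -4193/6 ≈ -698.83)
√(√(Z(51) + F) + H) = √(√(-31 - 4193/6) - 88) = √(√(-4379/6) - 88) = √(I*√26274/6 - 88) = √(-88 + I*√26274/6)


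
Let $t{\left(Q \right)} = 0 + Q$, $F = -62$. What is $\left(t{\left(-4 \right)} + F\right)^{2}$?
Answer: $4356$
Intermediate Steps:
$t{\left(Q \right)} = Q$
$\left(t{\left(-4 \right)} + F\right)^{2} = \left(-4 - 62\right)^{2} = \left(-66\right)^{2} = 4356$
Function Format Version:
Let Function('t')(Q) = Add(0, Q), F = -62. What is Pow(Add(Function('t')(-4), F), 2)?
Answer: 4356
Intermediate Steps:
Function('t')(Q) = Q
Pow(Add(Function('t')(-4), F), 2) = Pow(Add(-4, -62), 2) = Pow(-66, 2) = 4356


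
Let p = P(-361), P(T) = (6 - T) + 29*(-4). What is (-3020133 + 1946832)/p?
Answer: -1073301/251 ≈ -4276.1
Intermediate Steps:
P(T) = -110 - T (P(T) = (6 - T) - 116 = -110 - T)
p = 251 (p = -110 - 1*(-361) = -110 + 361 = 251)
(-3020133 + 1946832)/p = (-3020133 + 1946832)/251 = -1073301*1/251 = -1073301/251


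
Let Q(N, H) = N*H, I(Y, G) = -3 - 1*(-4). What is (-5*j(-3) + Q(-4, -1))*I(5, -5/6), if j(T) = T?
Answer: 19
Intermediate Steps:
I(Y, G) = 1 (I(Y, G) = -3 + 4 = 1)
Q(N, H) = H*N
(-5*j(-3) + Q(-4, -1))*I(5, -5/6) = (-5*(-3) - 1*(-4))*1 = (15 + 4)*1 = 19*1 = 19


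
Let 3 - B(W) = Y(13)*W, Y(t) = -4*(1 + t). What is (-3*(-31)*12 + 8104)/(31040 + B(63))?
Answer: 9220/34571 ≈ 0.26670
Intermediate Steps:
Y(t) = -4 - 4*t
B(W) = 3 + 56*W (B(W) = 3 - (-4 - 4*13)*W = 3 - (-4 - 52)*W = 3 - (-56)*W = 3 + 56*W)
(-3*(-31)*12 + 8104)/(31040 + B(63)) = (-3*(-31)*12 + 8104)/(31040 + (3 + 56*63)) = (93*12 + 8104)/(31040 + (3 + 3528)) = (1116 + 8104)/(31040 + 3531) = 9220/34571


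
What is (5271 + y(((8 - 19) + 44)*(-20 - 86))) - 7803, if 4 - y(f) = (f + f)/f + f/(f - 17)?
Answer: -8896448/3515 ≈ -2531.0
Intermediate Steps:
y(f) = 2 - f/(-17 + f) (y(f) = 4 - ((f + f)/f + f/(f - 17)) = 4 - ((2*f)/f + f/(-17 + f)) = 4 - (2 + f/(-17 + f)) = 4 + (-2 - f/(-17 + f)) = 2 - f/(-17 + f))
(5271 + y(((8 - 19) + 44)*(-20 - 86))) - 7803 = (5271 + (-34 + ((8 - 19) + 44)*(-20 - 86))/(-17 + ((8 - 19) + 44)*(-20 - 86))) - 7803 = (5271 + (-34 + (-11 + 44)*(-106))/(-17 + (-11 + 44)*(-106))) - 7803 = (5271 + (-34 + 33*(-106))/(-17 + 33*(-106))) - 7803 = (5271 + (-34 - 3498)/(-17 - 3498)) - 7803 = (5271 - 3532/(-3515)) - 7803 = (5271 - 1/3515*(-3532)) - 7803 = (5271 + 3532/3515) - 7803 = 18531097/3515 - 7803 = -8896448/3515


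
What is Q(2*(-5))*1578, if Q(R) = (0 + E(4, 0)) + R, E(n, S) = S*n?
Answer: -15780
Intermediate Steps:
Q(R) = R (Q(R) = (0 + 0*4) + R = (0 + 0) + R = 0 + R = R)
Q(2*(-5))*1578 = (2*(-5))*1578 = -10*1578 = -15780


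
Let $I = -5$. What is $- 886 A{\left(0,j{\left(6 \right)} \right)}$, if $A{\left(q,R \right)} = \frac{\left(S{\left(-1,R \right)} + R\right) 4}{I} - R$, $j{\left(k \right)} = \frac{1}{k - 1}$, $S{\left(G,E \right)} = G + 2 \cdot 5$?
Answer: $\frac{167454}{25} \approx 6698.2$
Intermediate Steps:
$S{\left(G,E \right)} = 10 + G$ ($S{\left(G,E \right)} = G + 10 = 10 + G$)
$j{\left(k \right)} = \frac{1}{-1 + k}$
$A{\left(q,R \right)} = - \frac{36}{5} - \frac{9 R}{5}$ ($A{\left(q,R \right)} = \frac{\left(\left(10 - 1\right) + R\right) 4}{-5} - R = \left(9 + R\right) 4 \left(- \frac{1}{5}\right) - R = \left(36 + 4 R\right) \left(- \frac{1}{5}\right) - R = \left(- \frac{36}{5} - \frac{4 R}{5}\right) - R = - \frac{36}{5} - \frac{9 R}{5}$)
$- 886 A{\left(0,j{\left(6 \right)} \right)} = - 886 \left(- \frac{36}{5} - \frac{9}{5 \left(-1 + 6\right)}\right) = - 886 \left(- \frac{36}{5} - \frac{9}{5 \cdot 5}\right) = - 886 \left(- \frac{36}{5} - \frac{9}{25}\right) = \left(-886\right) \left(- \frac{189}{25}\right) = \frac{167454}{25}$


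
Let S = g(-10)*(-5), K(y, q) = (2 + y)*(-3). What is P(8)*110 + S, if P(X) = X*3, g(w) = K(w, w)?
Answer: 2520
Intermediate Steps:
K(y, q) = -6 - 3*y
g(w) = -6 - 3*w
P(X) = 3*X
S = -120 (S = (-6 - 3*(-10))*(-5) = (-6 + 30)*(-5) = 24*(-5) = -120)
P(8)*110 + S = (3*8)*110 - 120 = 24*110 - 120 = 2640 - 120 = 2520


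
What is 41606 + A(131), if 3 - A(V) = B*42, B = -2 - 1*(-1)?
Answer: 41651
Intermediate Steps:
B = -1 (B = -2 + 1 = -1)
A(V) = 45 (A(V) = 3 - (-1)*42 = 3 - 1*(-42) = 3 + 42 = 45)
41606 + A(131) = 41606 + 45 = 41651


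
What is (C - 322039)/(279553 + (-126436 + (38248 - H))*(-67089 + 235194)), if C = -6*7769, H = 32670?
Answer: 368653/20316554537 ≈ 1.8145e-5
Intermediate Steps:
C = -46614
(C - 322039)/(279553 + (-126436 + (38248 - H))*(-67089 + 235194)) = (-46614 - 322039)/(279553 + (-126436 + (38248 - 1*32670))*(-67089 + 235194)) = -368653/(279553 + (-126436 + (38248 - 32670))*168105) = -368653/(279553 + (-126436 + 5578)*168105) = -368653/(279553 - 120858*168105) = -368653/(279553 - 20316834090) = -368653/(-20316554537) = -368653*(-1/20316554537) = 368653/20316554537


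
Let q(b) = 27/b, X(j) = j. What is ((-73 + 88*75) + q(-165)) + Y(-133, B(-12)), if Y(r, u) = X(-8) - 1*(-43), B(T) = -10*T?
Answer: 360901/55 ≈ 6561.8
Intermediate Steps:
Y(r, u) = 35 (Y(r, u) = -8 - 1*(-43) = -8 + 43 = 35)
((-73 + 88*75) + q(-165)) + Y(-133, B(-12)) = ((-73 + 88*75) + 27/(-165)) + 35 = ((-73 + 6600) + 27*(-1/165)) + 35 = (6527 - 9/55) + 35 = 358976/55 + 35 = 360901/55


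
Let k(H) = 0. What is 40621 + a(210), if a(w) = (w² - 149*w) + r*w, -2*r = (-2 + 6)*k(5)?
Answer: 53431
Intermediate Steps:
r = 0 (r = -(-2 + 6)*0/2 = -2*0 = -½*0 = 0)
a(w) = w² - 149*w (a(w) = (w² - 149*w) + 0*w = (w² - 149*w) + 0 = w² - 149*w)
40621 + a(210) = 40621 + 210*(-149 + 210) = 40621 + 210*61 = 40621 + 12810 = 53431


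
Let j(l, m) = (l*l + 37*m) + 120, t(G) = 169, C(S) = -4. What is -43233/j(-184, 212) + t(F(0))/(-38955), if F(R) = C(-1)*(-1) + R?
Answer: -112747273/108606540 ≈ -1.0381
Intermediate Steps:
F(R) = 4 + R (F(R) = -4*(-1) + R = 4 + R)
j(l, m) = 120 + l² + 37*m (j(l, m) = (l² + 37*m) + 120 = 120 + l² + 37*m)
-43233/j(-184, 212) + t(F(0))/(-38955) = -43233/(120 + (-184)² + 37*212) + 169/(-38955) = -43233/(120 + 33856 + 7844) + 169*(-1/38955) = -43233/41820 - 169/38955 = -43233*1/41820 - 169/38955 = -14411/13940 - 169/38955 = -112747273/108606540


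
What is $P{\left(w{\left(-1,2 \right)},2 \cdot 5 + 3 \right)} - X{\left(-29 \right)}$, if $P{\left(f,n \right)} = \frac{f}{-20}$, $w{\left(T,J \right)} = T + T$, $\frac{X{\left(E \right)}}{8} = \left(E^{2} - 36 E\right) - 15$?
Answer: $- \frac{149599}{10} \approx -14960.0$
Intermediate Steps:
$X{\left(E \right)} = -120 - 288 E + 8 E^{2}$ ($X{\left(E \right)} = 8 \left(\left(E^{2} - 36 E\right) - 15\right) = 8 \left(-15 + E^{2} - 36 E\right) = -120 - 288 E + 8 E^{2}$)
$w{\left(T,J \right)} = 2 T$
$P{\left(f,n \right)} = - \frac{f}{20}$ ($P{\left(f,n \right)} = f \left(- \frac{1}{20}\right) = - \frac{f}{20}$)
$P{\left(w{\left(-1,2 \right)},2 \cdot 5 + 3 \right)} - X{\left(-29 \right)} = - \frac{2 \left(-1\right)}{20} - \left(-120 - -8352 + 8 \left(-29\right)^{2}\right) = \left(- \frac{1}{20}\right) \left(-2\right) - \left(-120 + 8352 + 8 \cdot 841\right) = \frac{1}{10} - \left(-120 + 8352 + 6728\right) = \frac{1}{10} - 14960 = - \frac{149599}{10}$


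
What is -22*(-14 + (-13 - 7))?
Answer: 748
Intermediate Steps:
-22*(-14 + (-13 - 7)) = -22*(-14 - 20) = -22*(-34) = 748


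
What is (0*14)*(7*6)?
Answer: 0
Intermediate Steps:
(0*14)*(7*6) = 0*42 = 0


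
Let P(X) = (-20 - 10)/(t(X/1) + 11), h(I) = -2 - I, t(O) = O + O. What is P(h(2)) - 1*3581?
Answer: -3591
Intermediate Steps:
t(O) = 2*O
P(X) = -30/(11 + 2*X) (P(X) = (-20 - 10)/(2*(X/1) + 11) = -30/(2*(X*1) + 11) = -30/(2*X + 11) = -30/(11 + 2*X))
P(h(2)) - 1*3581 = -30/(11 + 2*(-2 - 1*2)) - 1*3581 = -30/(11 + 2*(-2 - 2)) - 3581 = -30/(11 + 2*(-4)) - 3581 = -30/(11 - 8) - 3581 = -30/3 - 3581 = -30*⅓ - 3581 = -10 - 3581 = -3591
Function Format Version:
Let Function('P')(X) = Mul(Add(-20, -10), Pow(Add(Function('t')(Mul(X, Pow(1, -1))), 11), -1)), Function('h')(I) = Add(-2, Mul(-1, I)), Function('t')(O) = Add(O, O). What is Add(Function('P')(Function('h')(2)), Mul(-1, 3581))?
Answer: -3591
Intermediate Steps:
Function('t')(O) = Mul(2, O)
Function('P')(X) = Mul(-30, Pow(Add(11, Mul(2, X)), -1)) (Function('P')(X) = Mul(Add(-20, -10), Pow(Add(Mul(2, Mul(X, Pow(1, -1))), 11), -1)) = Mul(-30, Pow(Add(Mul(2, Mul(X, 1)), 11), -1)) = Mul(-30, Pow(Add(Mul(2, X), 11), -1)) = Mul(-30, Pow(Add(11, Mul(2, X)), -1)))
Add(Function('P')(Function('h')(2)), Mul(-1, 3581)) = Add(Mul(-30, Pow(Add(11, Mul(2, Add(-2, Mul(-1, 2)))), -1)), Mul(-1, 3581)) = Add(Mul(-30, Pow(Add(11, Mul(2, Add(-2, -2))), -1)), -3581) = Add(Mul(-30, Pow(Add(11, Mul(2, -4)), -1)), -3581) = Add(Mul(-30, Pow(Add(11, -8), -1)), -3581) = Add(Mul(-30, Pow(3, -1)), -3581) = Add(Mul(-30, Rational(1, 3)), -3581) = Add(-10, -3581) = -3591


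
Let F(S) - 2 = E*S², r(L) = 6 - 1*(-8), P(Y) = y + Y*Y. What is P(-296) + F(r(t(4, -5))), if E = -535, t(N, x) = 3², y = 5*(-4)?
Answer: -17262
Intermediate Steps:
y = -20
t(N, x) = 9
P(Y) = -20 + Y² (P(Y) = -20 + Y*Y = -20 + Y²)
r(L) = 14 (r(L) = 6 + 8 = 14)
F(S) = 2 - 535*S²
P(-296) + F(r(t(4, -5))) = (-20 + (-296)²) + (2 - 535*14²) = (-20 + 87616) + (2 - 535*196) = 87596 + (2 - 104860) = 87596 - 104858 = -17262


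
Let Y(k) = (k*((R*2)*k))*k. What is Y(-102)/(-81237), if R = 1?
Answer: 707472/27079 ≈ 26.126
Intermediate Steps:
Y(k) = 2*k³ (Y(k) = (k*((1*2)*k))*k = (k*(2*k))*k = (2*k²)*k = 2*k³)
Y(-102)/(-81237) = (2*(-102)³)/(-81237) = (2*(-1061208))*(-1/81237) = -2122416*(-1/81237) = 707472/27079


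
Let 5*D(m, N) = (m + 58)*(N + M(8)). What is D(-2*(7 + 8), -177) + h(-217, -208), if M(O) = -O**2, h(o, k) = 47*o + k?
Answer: -58783/5 ≈ -11757.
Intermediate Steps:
h(o, k) = k + 47*o
D(m, N) = (-64 + N)*(58 + m)/5 (D(m, N) = ((m + 58)*(N - 1*8**2))/5 = ((58 + m)*(N - 1*64))/5 = ((58 + m)*(N - 64))/5 = ((58 + m)*(-64 + N))/5 = ((-64 + N)*(58 + m))/5 = (-64 + N)*(58 + m)/5)
D(-2*(7 + 8), -177) + h(-217, -208) = (-3712/5 - (-128)*(7 + 8)/5 + (58/5)*(-177) + (1/5)*(-177)*(-2*(7 + 8))) + (-208 + 47*(-217)) = (-3712/5 - (-128)*15/5 - 10266/5 + (1/5)*(-177)*(-2*15)) + (-208 - 10199) = (-3712/5 - 64/5*(-30) - 10266/5 + (1/5)*(-177)*(-30)) - 10407 = (-3712/5 + 384 - 10266/5 + 1062) - 10407 = -6748/5 - 10407 = -58783/5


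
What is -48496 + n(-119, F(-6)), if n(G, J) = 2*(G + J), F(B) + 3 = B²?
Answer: -48668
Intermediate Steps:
F(B) = -3 + B²
n(G, J) = 2*G + 2*J
-48496 + n(-119, F(-6)) = -48496 + (2*(-119) + 2*(-3 + (-6)²)) = -48496 + (-238 + 2*(-3 + 36)) = -48496 + (-238 + 2*33) = -48496 + (-238 + 66) = -48496 - 172 = -48668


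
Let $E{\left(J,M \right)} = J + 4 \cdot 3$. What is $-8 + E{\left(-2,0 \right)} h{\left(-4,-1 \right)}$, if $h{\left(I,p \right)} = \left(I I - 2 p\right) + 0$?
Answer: $172$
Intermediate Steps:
$E{\left(J,M \right)} = 12 + J$ ($E{\left(J,M \right)} = J + 12 = 12 + J$)
$h{\left(I,p \right)} = I^{2} - 2 p$ ($h{\left(I,p \right)} = \left(I^{2} - 2 p\right) + 0 = I^{2} - 2 p$)
$-8 + E{\left(-2,0 \right)} h{\left(-4,-1 \right)} = -8 + \left(12 - 2\right) \left(\left(-4\right)^{2} - -2\right) = -8 + 10 \left(16 + 2\right) = -8 + 10 \cdot 18 = -8 + 180 = 172$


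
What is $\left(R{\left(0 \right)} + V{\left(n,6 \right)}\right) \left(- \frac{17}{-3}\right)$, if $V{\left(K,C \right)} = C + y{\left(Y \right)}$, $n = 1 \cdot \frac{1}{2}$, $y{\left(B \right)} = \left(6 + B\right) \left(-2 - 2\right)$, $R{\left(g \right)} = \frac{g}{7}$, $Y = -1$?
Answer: $- \frac{238}{3} \approx -79.333$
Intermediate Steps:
$R{\left(g \right)} = \frac{g}{7}$ ($R{\left(g \right)} = g \frac{1}{7} = \frac{g}{7}$)
$y{\left(B \right)} = -24 - 4 B$ ($y{\left(B \right)} = \left(6 + B\right) \left(-4\right) = -24 - 4 B$)
$n = \frac{1}{2}$ ($n = 1 \cdot \frac{1}{2} = \frac{1}{2} \approx 0.5$)
$V{\left(K,C \right)} = -20 + C$ ($V{\left(K,C \right)} = C - 20 = -20 + C$)
$\left(R{\left(0 \right)} + V{\left(n,6 \right)}\right) \left(- \frac{17}{-3}\right) = \left(\frac{1}{7} \cdot 0 + \left(-20 + 6\right)\right) \left(- \frac{17}{-3}\right) = \left(0 - 14\right) \left(\left(-17\right) \left(- \frac{1}{3}\right)\right) = \left(-14\right) \frac{17}{3} = - \frac{238}{3}$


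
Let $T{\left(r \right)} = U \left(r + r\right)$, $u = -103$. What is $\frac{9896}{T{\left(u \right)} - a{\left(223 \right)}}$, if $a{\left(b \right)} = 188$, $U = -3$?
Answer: $\frac{4948}{215} \approx 23.014$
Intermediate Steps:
$T{\left(r \right)} = - 6 r$ ($T{\left(r \right)} = - 3 \left(r + r\right) = - 3 \cdot 2 r = - 6 r$)
$\frac{9896}{T{\left(u \right)} - a{\left(223 \right)}} = \frac{9896}{\left(-6\right) \left(-103\right) - 188} = \frac{9896}{618 - 188} = \frac{9896}{430} = 9896 \cdot \frac{1}{430} = \frac{4948}{215}$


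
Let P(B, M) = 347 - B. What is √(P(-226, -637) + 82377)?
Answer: 5*√3318 ≈ 288.01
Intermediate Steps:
√(P(-226, -637) + 82377) = √((347 - 1*(-226)) + 82377) = √((347 + 226) + 82377) = √(573 + 82377) = √82950 = 5*√3318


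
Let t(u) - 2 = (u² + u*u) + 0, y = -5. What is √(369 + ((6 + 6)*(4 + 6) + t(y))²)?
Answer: √29953 ≈ 173.07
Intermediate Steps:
t(u) = 2 + 2*u² (t(u) = 2 + ((u² + u*u) + 0) = 2 + ((u² + u²) + 0) = 2 + (2*u² + 0) = 2 + 2*u²)
√(369 + ((6 + 6)*(4 + 6) + t(y))²) = √(369 + ((6 + 6)*(4 + 6) + (2 + 2*(-5)²))²) = √(369 + (12*10 + (2 + 2*25))²) = √(369 + (120 + (2 + 50))²) = √(369 + (120 + 52)²) = √(369 + 172²) = √(369 + 29584) = √29953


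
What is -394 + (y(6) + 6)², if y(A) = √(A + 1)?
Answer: -351 + 12*√7 ≈ -319.25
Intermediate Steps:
y(A) = √(1 + A)
-394 + (y(6) + 6)² = -394 + (√(1 + 6) + 6)² = -394 + (√7 + 6)² = -394 + (6 + √7)²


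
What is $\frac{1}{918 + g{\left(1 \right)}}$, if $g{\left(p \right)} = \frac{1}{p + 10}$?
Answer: $\frac{11}{10099} \approx 0.0010892$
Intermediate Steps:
$g{\left(p \right)} = \frac{1}{10 + p}$
$\frac{1}{918 + g{\left(1 \right)}} = \frac{1}{918 + \frac{1}{10 + 1}} = \frac{1}{918 + \frac{1}{11}} = \frac{1}{\frac{10099}{11}} = \frac{11}{10099}$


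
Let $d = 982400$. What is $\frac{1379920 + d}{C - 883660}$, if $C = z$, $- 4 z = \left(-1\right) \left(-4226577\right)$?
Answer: $- \frac{9449280}{7761217} \approx -1.2175$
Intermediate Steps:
$z = - \frac{4226577}{4}$ ($z = - \frac{\left(-1\right) \left(-4226577\right)}{4} = \left(- \frac{1}{4}\right) 4226577 = - \frac{4226577}{4} \approx -1.0566 \cdot 10^{6}$)
$C = - \frac{4226577}{4} \approx -1.0566 \cdot 10^{6}$
$\frac{1379920 + d}{C - 883660} = \frac{1379920 + 982400}{- \frac{4226577}{4} - 883660} = \frac{2362320}{- \frac{7761217}{4}} = 2362320 \left(- \frac{4}{7761217}\right) = - \frac{9449280}{7761217}$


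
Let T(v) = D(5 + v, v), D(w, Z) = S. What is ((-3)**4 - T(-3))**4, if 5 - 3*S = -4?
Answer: 37015056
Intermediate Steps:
S = 3 (S = 5/3 - 1/3*(-4) = 5/3 + 4/3 = 3)
D(w, Z) = 3
T(v) = 3
((-3)**4 - T(-3))**4 = ((-3)**4 - 1*3)**4 = (81 - 3)**4 = 78**4 = 37015056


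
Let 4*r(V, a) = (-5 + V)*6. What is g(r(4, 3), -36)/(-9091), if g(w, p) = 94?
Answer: -94/9091 ≈ -0.010340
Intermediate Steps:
r(V, a) = -15/2 + 3*V/2 (r(V, a) = ((-5 + V)*6)/4 = (-30 + 6*V)/4 = -15/2 + 3*V/2)
g(r(4, 3), -36)/(-9091) = 94/(-9091) = 94*(-1/9091) = -94/9091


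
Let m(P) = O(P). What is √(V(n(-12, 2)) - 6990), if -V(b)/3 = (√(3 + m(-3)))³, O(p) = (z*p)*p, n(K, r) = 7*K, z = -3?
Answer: √(-6990 + 144*I*√6) ≈ 2.1088 + 83.633*I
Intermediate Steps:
O(p) = -3*p² (O(p) = (-3*p)*p = -3*p²)
m(P) = -3*P²
V(b) = 144*I*√6 (V(b) = -3*(3 - 3*(-3)²)^(3/2) = -3*(3 - 3*9)^(3/2) = -3*(3 - 27)^(3/2) = -3*(-48*I*√6) = -(-144)*I*√6 = 144*I*√6)
√(V(n(-12, 2)) - 6990) = √(144*I*√6 - 6990) = √(-6990 + 144*I*√6)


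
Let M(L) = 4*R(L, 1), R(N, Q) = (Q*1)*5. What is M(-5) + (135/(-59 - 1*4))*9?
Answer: 5/7 ≈ 0.71429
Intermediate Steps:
R(N, Q) = 5*Q (R(N, Q) = Q*5 = 5*Q)
M(L) = 20 (M(L) = 4*(5*1) = 4*5 = 20)
M(-5) + (135/(-59 - 1*4))*9 = 20 + (135/(-59 - 1*4))*9 = 20 + (135/(-59 - 4))*9 = 20 + (135/(-63))*9 = 20 + (135*(-1/63))*9 = 20 - 15/7*9 = 20 - 135/7 = 5/7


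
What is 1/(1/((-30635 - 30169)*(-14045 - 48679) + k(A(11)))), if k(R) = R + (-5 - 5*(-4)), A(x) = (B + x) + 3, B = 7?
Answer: 3813870132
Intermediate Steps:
A(x) = 10 + x (A(x) = (7 + x) + 3 = 10 + x)
k(R) = 15 + R (k(R) = R + (-5 + 20) = R + 15 = 15 + R)
1/(1/((-30635 - 30169)*(-14045 - 48679) + k(A(11)))) = 1/(1/((-30635 - 30169)*(-14045 - 48679) + (15 + (10 + 11)))) = 1/(1/(-60804*(-62724) + (15 + 21))) = 1/(1/(3813870096 + 36)) = 1/(1/3813870132) = 3813870132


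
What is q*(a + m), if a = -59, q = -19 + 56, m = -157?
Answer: -7992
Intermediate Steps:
q = 37
q*(a + m) = 37*(-59 - 157) = 37*(-216) = -7992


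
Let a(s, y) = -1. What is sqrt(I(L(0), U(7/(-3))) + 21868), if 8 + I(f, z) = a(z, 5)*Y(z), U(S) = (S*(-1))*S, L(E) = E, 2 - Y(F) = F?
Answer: sqrt(196673)/3 ≈ 147.83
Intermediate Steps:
Y(F) = 2 - F
U(S) = -S**2 (U(S) = (-S)*S = -S**2)
I(f, z) = -10 + z (I(f, z) = -8 - (2 - z) = -8 + (-2 + z) = -10 + z)
sqrt(I(L(0), U(7/(-3))) + 21868) = sqrt((-10 - (7/(-3))**2) + 21868) = sqrt((-10 - (7*(-1/3))**2) + 21868) = sqrt((-10 - (-7/3)**2) + 21868) = sqrt((-10 - 1*49/9) + 21868) = sqrt((-10 - 49/9) + 21868) = sqrt(-139/9 + 21868) = sqrt(196673/9) = sqrt(196673)/3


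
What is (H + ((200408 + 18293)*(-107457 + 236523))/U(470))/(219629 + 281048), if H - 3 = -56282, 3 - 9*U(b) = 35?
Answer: -127021785161/8010832 ≈ -15856.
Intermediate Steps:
U(b) = -32/9 (U(b) = ⅓ - ⅑*35 = ⅓ - 35/9 = -32/9)
H = -56279 (H = 3 - 56282 = -56279)
(H + ((200408 + 18293)*(-107457 + 236523))/U(470))/(219629 + 281048) = (-56279 + ((200408 + 18293)*(-107457 + 236523))/(-32/9))/(219629 + 281048) = (-56279 + (218701*129066)*(-9/32))/500677 = (-56279 + 28226863266*(-9/32))*(1/500677) = (-56279 - 127020884697/16)*(1/500677) = -127021785161/16*1/500677 = -127021785161/8010832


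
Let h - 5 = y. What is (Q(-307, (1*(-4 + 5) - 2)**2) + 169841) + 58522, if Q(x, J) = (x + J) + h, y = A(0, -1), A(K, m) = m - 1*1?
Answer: 228060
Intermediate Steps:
A(K, m) = -1 + m (A(K, m) = m - 1 = -1 + m)
y = -2 (y = -1 - 1 = -2)
h = 3 (h = 5 - 2 = 3)
Q(x, J) = 3 + J + x (Q(x, J) = (x + J) + 3 = (J + x) + 3 = 3 + J + x)
(Q(-307, (1*(-4 + 5) - 2)**2) + 169841) + 58522 = ((3 + (1*(-4 + 5) - 2)**2 - 307) + 169841) + 58522 = ((3 + (1*1 - 2)**2 - 307) + 169841) + 58522 = ((3 + (1 - 2)**2 - 307) + 169841) + 58522 = ((3 + (-1)**2 - 307) + 169841) + 58522 = ((3 + 1 - 307) + 169841) + 58522 = (-303 + 169841) + 58522 = 169538 + 58522 = 228060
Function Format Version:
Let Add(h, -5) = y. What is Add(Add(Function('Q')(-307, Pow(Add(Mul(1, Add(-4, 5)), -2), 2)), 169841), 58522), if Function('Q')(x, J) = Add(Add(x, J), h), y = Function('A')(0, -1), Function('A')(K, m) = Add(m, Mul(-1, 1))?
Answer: 228060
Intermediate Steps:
Function('A')(K, m) = Add(-1, m) (Function('A')(K, m) = Add(m, -1) = Add(-1, m))
y = -2 (y = Add(-1, -1) = -2)
h = 3 (h = Add(5, -2) = 3)
Function('Q')(x, J) = Add(3, J, x) (Function('Q')(x, J) = Add(Add(x, J), 3) = Add(Add(J, x), 3) = Add(3, J, x))
Add(Add(Function('Q')(-307, Pow(Add(Mul(1, Add(-4, 5)), -2), 2)), 169841), 58522) = Add(Add(Add(3, Pow(Add(Mul(1, Add(-4, 5)), -2), 2), -307), 169841), 58522) = Add(Add(Add(3, Pow(Add(Mul(1, 1), -2), 2), -307), 169841), 58522) = Add(Add(Add(3, Pow(Add(1, -2), 2), -307), 169841), 58522) = Add(Add(Add(3, Pow(-1, 2), -307), 169841), 58522) = Add(Add(Add(3, 1, -307), 169841), 58522) = Add(Add(-303, 169841), 58522) = Add(169538, 58522) = 228060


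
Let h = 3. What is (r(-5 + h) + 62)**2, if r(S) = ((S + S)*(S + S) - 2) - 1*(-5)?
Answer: 6561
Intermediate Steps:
r(S) = 3 + 4*S**2 (r(S) = ((2*S)*(2*S) - 2) + 5 = (4*S**2 - 2) + 5 = (-2 + 4*S**2) + 5 = 3 + 4*S**2)
(r(-5 + h) + 62)**2 = ((3 + 4*(-5 + 3)**2) + 62)**2 = ((3 + 4*(-2)**2) + 62)**2 = ((3 + 4*4) + 62)**2 = ((3 + 16) + 62)**2 = (19 + 62)**2 = 81**2 = 6561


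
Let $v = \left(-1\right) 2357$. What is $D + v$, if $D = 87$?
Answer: $-2270$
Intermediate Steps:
$v = -2357$
$D + v = 87 - 2357 = -2270$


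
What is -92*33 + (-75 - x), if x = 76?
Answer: -3187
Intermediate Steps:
-92*33 + (-75 - x) = -92*33 + (-75 - 1*76) = -3036 + (-75 - 76) = -3036 - 151 = -3187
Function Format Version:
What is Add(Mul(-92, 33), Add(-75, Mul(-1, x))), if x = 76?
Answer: -3187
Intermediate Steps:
Add(Mul(-92, 33), Add(-75, Mul(-1, x))) = Add(Mul(-92, 33), Add(-75, Mul(-1, 76))) = Add(-3036, Add(-75, -76)) = Add(-3036, -151) = -3187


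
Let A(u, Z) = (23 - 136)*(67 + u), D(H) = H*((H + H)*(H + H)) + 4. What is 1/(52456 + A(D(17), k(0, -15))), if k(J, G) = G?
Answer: -1/2176243 ≈ -4.5951e-7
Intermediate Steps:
D(H) = 4 + 4*H³ (D(H) = H*((2*H)*(2*H)) + 4 = H*(4*H²) + 4 = 4*H³ + 4 = 4 + 4*H³)
A(u, Z) = -7571 - 113*u (A(u, Z) = -113*(67 + u) = -7571 - 113*u)
1/(52456 + A(D(17), k(0, -15))) = 1/(52456 + (-7571 - 113*(4 + 4*17³))) = 1/(52456 + (-7571 - 113*(4 + 4*4913))) = 1/(52456 + (-7571 - 113*(4 + 19652))) = 1/(52456 + (-7571 - 113*19656)) = 1/(52456 + (-7571 - 2221128)) = 1/(52456 - 2228699) = 1/(-2176243) = -1/2176243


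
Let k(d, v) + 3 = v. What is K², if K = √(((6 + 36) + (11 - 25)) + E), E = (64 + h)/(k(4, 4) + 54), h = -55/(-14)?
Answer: 22511/770 ≈ 29.235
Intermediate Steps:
h = 55/14 (h = -55*(-1/14) = 55/14 ≈ 3.9286)
k(d, v) = -3 + v
E = 951/770 (E = (64 + 55/14)/((-3 + 4) + 54) = 951/(14*(1 + 54)) = (951/14)/55 = (951/14)*(1/55) = 951/770 ≈ 1.2351)
K = √17333470/770 (K = √(((6 + 36) + (11 - 25)) + 951/770) = √((42 - 14) + 951/770) = √(28 + 951/770) = √(22511/770) = √17333470/770 ≈ 5.4069)
K² = (√17333470/770)² = 22511/770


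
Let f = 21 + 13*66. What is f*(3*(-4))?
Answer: -10548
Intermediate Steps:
f = 879 (f = 21 + 858 = 879)
f*(3*(-4)) = 879*(3*(-4)) = 879*(-12) = -10548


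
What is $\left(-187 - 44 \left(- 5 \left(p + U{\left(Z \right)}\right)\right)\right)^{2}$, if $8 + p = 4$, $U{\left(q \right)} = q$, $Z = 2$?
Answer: $393129$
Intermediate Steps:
$p = -4$ ($p = -8 + 4 = -4$)
$\left(-187 - 44 \left(- 5 \left(p + U{\left(Z \right)}\right)\right)\right)^{2} = \left(-187 - 44 \left(- 5 \left(-4 + 2\right)\right)\right)^{2} = \left(-187 - 44 \left(\left(-5\right) \left(-2\right)\right)\right)^{2} = \left(-187 - 440\right)^{2} = \left(-627\right)^{2} = 393129$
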